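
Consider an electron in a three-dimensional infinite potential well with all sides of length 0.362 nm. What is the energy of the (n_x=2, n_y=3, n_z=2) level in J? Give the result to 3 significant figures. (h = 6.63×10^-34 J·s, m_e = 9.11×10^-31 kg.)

For a 3D rectangular well E = (h²/8m_e)·Σ n_i²/L_i² = (6.63×10^-34)²/(8·9.11×10^-31) · [2²/(0.362 nm)² + 3²/(0.362 nm)² + 2²/(0.362 nm)²].
Evaluating gives E = 7.82×10^-18 J.

E = 7.82×10^-18 J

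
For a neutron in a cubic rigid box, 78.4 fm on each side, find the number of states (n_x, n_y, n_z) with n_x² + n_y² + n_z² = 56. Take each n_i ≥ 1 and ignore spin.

The level has n_x² + n_y² + n_z² = 56. The ordered positive-integer solutions are (2, 4, 6), (2, 6, 4), (4, 2, 6), (4, 6, 2), (6, 2, 4), (6, 4, 2).
That gives 6 states.

degeneracy = 6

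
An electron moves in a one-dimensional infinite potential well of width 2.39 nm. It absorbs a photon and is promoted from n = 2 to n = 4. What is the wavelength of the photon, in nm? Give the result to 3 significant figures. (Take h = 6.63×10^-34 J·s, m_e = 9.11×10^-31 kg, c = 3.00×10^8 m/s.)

λ = 1.57×10^3 nm

E_1 = h²/(8m_eL²) = 1.056×10^-20 J, so ΔE = (4² − 2²)E_1 = 1.267×10^-19 J.
λ = hc/ΔE = (6.63×10^-34·3.00×10^8)/1.267×10^-19 = 1.57×10^-6 m = 1.57×10^3 nm.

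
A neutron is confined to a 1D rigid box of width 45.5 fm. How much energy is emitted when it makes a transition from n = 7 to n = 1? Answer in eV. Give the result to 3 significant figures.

|ΔE| = 4.74×10^6 eV

E_1 = h²/(8m_nL²) = 1.583×10^-14 J.
|ΔE| = |7² − 1²|·E_1 = 48·1.583×10^-14 J = 7.598×10^-13 J = 4.74×10^6 eV.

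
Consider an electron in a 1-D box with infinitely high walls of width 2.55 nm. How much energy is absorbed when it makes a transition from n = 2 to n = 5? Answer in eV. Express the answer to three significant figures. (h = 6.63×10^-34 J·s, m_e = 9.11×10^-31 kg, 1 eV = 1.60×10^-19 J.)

|ΔE| = 1.22 eV

E_1 = h²/(8m_eL²) = 9.276×10^-21 J.
|ΔE| = |2² − 5²|·E_1 = 21·9.276×10^-21 J = 1.948×10^-19 J = 1.22 eV.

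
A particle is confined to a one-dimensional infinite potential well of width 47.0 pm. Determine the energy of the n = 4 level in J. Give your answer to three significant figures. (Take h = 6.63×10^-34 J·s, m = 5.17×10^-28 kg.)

For an infinite well E_n = n²h²/(8mL²), so E_1 = h²/(8mL²) = (6.63×10^-34)²/(8·5.17×10^-28·(4.70×10^-11 m)²) = 4.811×10^-20 J.
Then E_4 = 4²·E_1 = 16·4.811×10^-20 J = 7.70×10^-19 J.

E_4 = 7.70×10^-19 J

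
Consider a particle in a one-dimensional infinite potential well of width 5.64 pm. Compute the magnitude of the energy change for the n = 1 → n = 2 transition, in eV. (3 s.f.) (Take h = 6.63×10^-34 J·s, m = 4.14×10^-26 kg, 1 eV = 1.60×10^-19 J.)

|ΔE| = 0.782 eV

E_1 = h²/(8mL²) = 4.172×10^-20 J.
|ΔE| = |1² − 2²|·E_1 = 3·4.172×10^-20 J = 1.252×10^-19 J = 0.782 eV.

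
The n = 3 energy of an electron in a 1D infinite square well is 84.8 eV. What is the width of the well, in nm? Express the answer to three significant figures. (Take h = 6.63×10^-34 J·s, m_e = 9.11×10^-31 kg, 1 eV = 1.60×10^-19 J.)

From E_n = n²h²/(8m_eL²), L = n·h/√(8m_eE_n).
E_3 = 84.8 eV = 1.357×10^-17 J, so L = 3·6.63×10^-34/√(8·9.11×10^-31·1.357×10^-17) = 2.00×10^-10 m = 0.200 nm.

L = 0.200 nm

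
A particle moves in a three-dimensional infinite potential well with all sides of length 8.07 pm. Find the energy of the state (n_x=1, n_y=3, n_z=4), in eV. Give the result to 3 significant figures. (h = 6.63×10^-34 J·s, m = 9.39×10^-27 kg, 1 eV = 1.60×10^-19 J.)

For a 3D rectangular well E = (h²/8m)·Σ n_i²/L_i² = (6.63×10^-34)²/(8·9.39×10^-27) · [1²/(8.07 pm)² + 3²/(8.07 pm)² + 4²/(8.07 pm)²].
Evaluating gives E = 2.336×10^-18 J = 14.6 eV.

E = 14.6 eV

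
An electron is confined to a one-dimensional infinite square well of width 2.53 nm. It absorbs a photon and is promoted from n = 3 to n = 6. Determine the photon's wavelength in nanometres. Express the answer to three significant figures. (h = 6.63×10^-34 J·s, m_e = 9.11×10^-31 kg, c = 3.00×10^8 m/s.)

λ = 782 nm

E_1 = h²/(8m_eL²) = 9.423×10^-21 J, so ΔE = (6² − 3²)E_1 = 2.544×10^-19 J.
λ = hc/ΔE = (6.63×10^-34·3.00×10^8)/2.544×10^-19 = 7.82×10^-7 m = 782 nm.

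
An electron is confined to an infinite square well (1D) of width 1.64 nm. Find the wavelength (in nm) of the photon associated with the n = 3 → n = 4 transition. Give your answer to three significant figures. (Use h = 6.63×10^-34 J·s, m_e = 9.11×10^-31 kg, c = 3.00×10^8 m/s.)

λ = 1.27×10^3 nm

E_1 = h²/(8m_eL²) = 2.242×10^-20 J, so ΔE = (4² − 3²)E_1 = 1.569×10^-19 J.
λ = hc/ΔE = (6.63×10^-34·3.00×10^8)/1.569×10^-19 = 1.27×10^-6 m = 1.27×10^3 nm.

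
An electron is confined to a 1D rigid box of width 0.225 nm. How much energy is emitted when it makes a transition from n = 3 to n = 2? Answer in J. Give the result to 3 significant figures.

|ΔE| = 5.95×10^-18 J

E_1 = h²/(8m_eL²) = 1.190×10^-18 J.
|ΔE| = |3² − 2²|·E_1 = 5·1.190×10^-18 J = 5.95×10^-18 J.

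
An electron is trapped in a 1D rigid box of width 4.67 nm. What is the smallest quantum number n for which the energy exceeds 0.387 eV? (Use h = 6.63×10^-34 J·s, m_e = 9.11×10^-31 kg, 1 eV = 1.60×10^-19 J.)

E_1 = h²/(8m_eL²) = 2.766×10^-21 J = 0.01729 eV.
Need n² > 0.387/0.01729 = 22.38, i.e. n > 4.731.
The smallest integer satisfying this is n = 5.

n = 5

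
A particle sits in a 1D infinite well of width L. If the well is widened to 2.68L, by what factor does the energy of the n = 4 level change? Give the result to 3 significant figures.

E_n ∝ 1/L², so the energy scales by 1/2.68² = 0.139.

0.139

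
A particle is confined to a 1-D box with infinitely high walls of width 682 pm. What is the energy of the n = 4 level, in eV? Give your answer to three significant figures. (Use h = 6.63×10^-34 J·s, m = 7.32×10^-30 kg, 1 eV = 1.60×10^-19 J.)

E_4 = 1.61 eV

For an infinite well E_n = n²h²/(8mL²), so E_1 = h²/(8mL²) = (6.63×10^-34)²/(8·7.32×10^-30·(6.82×10^-10 m)²) = 1.614×10^-20 J.
Then E_4 = 4²·E_1 = 16·1.614×10^-20 J = 2.582×10^-19 J.
Converting, E_4 = 2.582×10^-19 J / (1.60×10^-19 J/eV) = 1.61 eV.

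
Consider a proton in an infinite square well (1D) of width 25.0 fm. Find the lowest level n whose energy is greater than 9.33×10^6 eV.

E_1 = h²/(8m_pL²) = 5.249×10^-14 J = 3.277×10^5 eV.
Need n² > 9.33×10^6/3.277×10^5 = 28.47, i.e. n > 5.336.
The smallest integer satisfying this is n = 6.

n = 6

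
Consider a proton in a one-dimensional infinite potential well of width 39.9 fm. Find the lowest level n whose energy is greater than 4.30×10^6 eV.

n = 6

E_1 = h²/(8m_pL²) = 2.060×10^-14 J = 1.286×10^5 eV.
Need n² > 4.30×10^6/1.286×10^5 = 33.44, i.e. n > 5.783.
The smallest integer satisfying this is n = 6.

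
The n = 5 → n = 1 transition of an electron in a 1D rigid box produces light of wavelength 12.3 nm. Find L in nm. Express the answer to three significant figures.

L = 0.299 nm

The photon carries ΔE = hc/λ = 6.626×10^-34·2.998×10^8/1.23×10^-8 m = 1.615×10^-17 J.
Since ΔE = (5² − 1²)E_1, E_1 = 6.729×10^-19 J, and L = h/√(8m_eE_1) = 2.99×10^-10 m = 0.299 nm.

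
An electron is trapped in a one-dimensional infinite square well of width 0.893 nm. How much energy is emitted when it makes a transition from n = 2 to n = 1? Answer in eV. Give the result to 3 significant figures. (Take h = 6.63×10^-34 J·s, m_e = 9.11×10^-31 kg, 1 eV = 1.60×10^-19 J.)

E_1 = h²/(8m_eL²) = 7.563×10^-20 J.
|ΔE| = |2² − 1²|·E_1 = 3·7.563×10^-20 J = 2.269×10^-19 J = 1.42 eV.

|ΔE| = 1.42 eV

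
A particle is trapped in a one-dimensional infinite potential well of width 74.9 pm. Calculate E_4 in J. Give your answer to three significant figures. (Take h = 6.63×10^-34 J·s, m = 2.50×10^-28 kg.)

For an infinite well E_n = n²h²/(8mL²), so E_1 = h²/(8mL²) = (6.63×10^-34)²/(8·2.50×10^-28·(7.49×10^-11 m)²) = 3.918×10^-20 J.
Then E_4 = 4²·E_1 = 16·3.918×10^-20 J = 6.27×10^-19 J.

E_4 = 6.27×10^-19 J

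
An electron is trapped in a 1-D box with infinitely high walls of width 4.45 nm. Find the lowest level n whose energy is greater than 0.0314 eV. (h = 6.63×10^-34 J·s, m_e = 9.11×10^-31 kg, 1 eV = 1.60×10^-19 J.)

n = 2

E_1 = h²/(8m_eL²) = 3.046×10^-21 J = 0.01904 eV.
Need n² > 0.0314/0.01904 = 1.649, i.e. n > 1.284.
The smallest integer satisfying this is n = 2.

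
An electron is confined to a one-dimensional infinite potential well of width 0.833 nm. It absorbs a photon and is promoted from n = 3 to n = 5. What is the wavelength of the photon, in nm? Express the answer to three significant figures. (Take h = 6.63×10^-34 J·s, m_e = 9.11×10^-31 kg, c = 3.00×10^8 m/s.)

λ = 143 nm

E_1 = h²/(8m_eL²) = 8.692×10^-20 J, so ΔE = (5² − 3²)E_1 = 1.391×10^-18 J.
λ = hc/ΔE = (6.63×10^-34·3.00×10^8)/1.391×10^-18 = 1.43×10^-7 m = 143 nm.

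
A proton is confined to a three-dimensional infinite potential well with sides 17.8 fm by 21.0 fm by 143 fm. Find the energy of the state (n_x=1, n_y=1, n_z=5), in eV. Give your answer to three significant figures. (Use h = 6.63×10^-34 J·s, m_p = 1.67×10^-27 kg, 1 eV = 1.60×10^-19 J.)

E = 1.37×10^6 eV

For a 3D rectangular well E = (h²/8m_p)·Σ n_i²/L_i² = (6.63×10^-34)²/(8·1.67×10^-27) · [1²/(17.8 fm)² + 1²/(21.0 fm)² + 5²/(143 fm)²].
Evaluating gives E = 2.187×10^-13 J = 1.37×10^6 eV.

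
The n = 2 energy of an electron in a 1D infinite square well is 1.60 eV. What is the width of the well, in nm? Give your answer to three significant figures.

L = 0.970 nm

From E_n = n²h²/(8m_eL²), L = n·h/√(8m_eE_n).
E_2 = 1.60 eV = 2.563×10^-19 J, so L = 2·6.626×10^-34/√(8·9.109×10^-31·2.563×10^-19) = 9.70×10^-10 m = 0.970 nm.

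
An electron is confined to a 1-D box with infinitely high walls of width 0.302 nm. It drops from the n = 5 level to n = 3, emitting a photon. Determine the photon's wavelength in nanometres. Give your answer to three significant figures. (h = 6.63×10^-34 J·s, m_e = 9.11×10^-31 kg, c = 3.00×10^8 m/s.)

E_1 = h²/(8m_eL²) = 6.613×10^-19 J, so ΔE = (5² − 3²)E_1 = 1.058×10^-17 J.
λ = hc/ΔE = (6.63×10^-34·3.00×10^8)/1.058×10^-17 = 1.88×10^-8 m = 18.8 nm.

λ = 18.8 nm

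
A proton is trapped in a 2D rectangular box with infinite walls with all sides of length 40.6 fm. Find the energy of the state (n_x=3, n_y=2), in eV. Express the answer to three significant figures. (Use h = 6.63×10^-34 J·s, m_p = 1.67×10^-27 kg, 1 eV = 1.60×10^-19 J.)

E = 1.62×10^6 eV

For a 2D rectangular well E = (h²/8m_p)·Σ n_i²/L_i² = (6.63×10^-34)²/(8·1.67×10^-27) · [3²/(40.6 fm)² + 2²/(40.6 fm)²].
Evaluating gives E = 2.595×10^-13 J = 1.62×10^6 eV.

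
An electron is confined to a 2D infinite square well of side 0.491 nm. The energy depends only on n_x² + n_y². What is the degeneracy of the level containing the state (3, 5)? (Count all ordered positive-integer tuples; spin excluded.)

The level has n_x² + n_y² = 34. The ordered positive-integer solutions are (3, 5), (5, 3).
That gives 2 states.

degeneracy = 2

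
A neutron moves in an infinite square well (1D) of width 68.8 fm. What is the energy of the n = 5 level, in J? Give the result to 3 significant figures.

For an infinite well E_n = n²h²/(8m_nL²), so E_1 = h²/(8m_nL²) = (6.626×10^-34)²/(8·1.675×10^-27·(6.88×10^-14 m)²) = 6.922×10^-15 J.
Then E_5 = 5²·E_1 = 25·6.922×10^-15 J = 1.73×10^-13 J.

E_5 = 1.73×10^-13 J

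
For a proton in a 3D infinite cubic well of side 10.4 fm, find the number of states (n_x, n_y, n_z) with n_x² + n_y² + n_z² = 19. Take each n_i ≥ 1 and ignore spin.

degeneracy = 3

The level has n_x² + n_y² + n_z² = 19. The ordered positive-integer solutions are (1, 3, 3), (3, 1, 3), (3, 3, 1).
That gives 3 states.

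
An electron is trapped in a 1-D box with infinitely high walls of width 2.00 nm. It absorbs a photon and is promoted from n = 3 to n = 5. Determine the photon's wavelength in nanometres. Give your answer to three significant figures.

λ = 824 nm

E_1 = h²/(8m_eL²) = 1.506×10^-20 J, so ΔE = (5² − 3²)E_1 = 2.410×10^-19 J.
λ = hc/ΔE = (6.626×10^-34·2.998×10^8)/2.410×10^-19 = 8.24×10^-7 m = 824 nm.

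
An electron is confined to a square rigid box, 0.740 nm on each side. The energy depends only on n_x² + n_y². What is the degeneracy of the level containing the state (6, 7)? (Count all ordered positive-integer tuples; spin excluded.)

degeneracy = 4

The level has n_x² + n_y² = 85. The ordered positive-integer solutions are (2, 9), (6, 7), (7, 6), (9, 2).
That gives 4 states.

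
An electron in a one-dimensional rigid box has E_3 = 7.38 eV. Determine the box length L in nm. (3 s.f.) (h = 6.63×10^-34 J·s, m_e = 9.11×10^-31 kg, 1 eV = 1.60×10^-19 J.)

From E_n = n²h²/(8m_eL²), L = n·h/√(8m_eE_n).
E_3 = 7.38 eV = 1.181×10^-18 J, so L = 3·6.63×10^-34/√(8·9.11×10^-31·1.181×10^-18) = 6.78×10^-10 m = 0.678 nm.

L = 0.678 nm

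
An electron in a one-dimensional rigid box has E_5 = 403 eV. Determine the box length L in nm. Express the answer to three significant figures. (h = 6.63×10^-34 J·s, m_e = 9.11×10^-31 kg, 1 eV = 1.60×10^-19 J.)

L = 0.153 nm

From E_n = n²h²/(8m_eL²), L = n·h/√(8m_eE_n).
E_5 = 403 eV = 6.448×10^-17 J, so L = 5·6.63×10^-34/√(8·9.11×10^-31·6.448×10^-17) = 1.53×10^-10 m = 0.153 nm.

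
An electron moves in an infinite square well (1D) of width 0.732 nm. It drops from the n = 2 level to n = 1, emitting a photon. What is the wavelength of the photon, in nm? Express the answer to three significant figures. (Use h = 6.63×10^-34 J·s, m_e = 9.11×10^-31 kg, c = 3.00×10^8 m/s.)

λ = 589 nm

E_1 = h²/(8m_eL²) = 1.126×10^-19 J, so ΔE = (2² − 1²)E_1 = 3.378×10^-19 J.
λ = hc/ΔE = (6.63×10^-34·3.00×10^8)/3.378×10^-19 = 5.89×10^-7 m = 589 nm.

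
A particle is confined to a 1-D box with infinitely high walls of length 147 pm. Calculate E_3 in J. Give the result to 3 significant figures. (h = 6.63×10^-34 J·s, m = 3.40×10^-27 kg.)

For an infinite well E_n = n²h²/(8mL²), so E_1 = h²/(8mL²) = (6.63×10^-34)²/(8·3.40×10^-27·(1.47×10^-10 m)²) = 7.479×10^-22 J.
Then E_3 = 3²·E_1 = 9·7.479×10^-22 J = 6.73×10^-21 J.

E_3 = 6.73×10^-21 J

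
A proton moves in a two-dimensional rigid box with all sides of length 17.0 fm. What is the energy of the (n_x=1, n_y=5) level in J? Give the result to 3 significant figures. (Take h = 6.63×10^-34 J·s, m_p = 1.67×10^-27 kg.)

For a 2D rectangular well E = (h²/8m_p)·Σ n_i²/L_i² = (6.63×10^-34)²/(8·1.67×10^-27) · [1²/(17.0 fm)² + 5²/(17.0 fm)²].
Evaluating gives E = 2.96×10^-12 J.

E = 2.96×10^-12 J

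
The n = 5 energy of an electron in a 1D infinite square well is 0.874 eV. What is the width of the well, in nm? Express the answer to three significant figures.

L = 3.28 nm

From E_n = n²h²/(8m_eL²), L = n·h/√(8m_eE_n).
E_5 = 0.874 eV = 1.400×10^-19 J, so L = 5·6.626×10^-34/√(8·9.109×10^-31·1.400×10^-19) = 3.28×10^-9 m = 3.28 nm.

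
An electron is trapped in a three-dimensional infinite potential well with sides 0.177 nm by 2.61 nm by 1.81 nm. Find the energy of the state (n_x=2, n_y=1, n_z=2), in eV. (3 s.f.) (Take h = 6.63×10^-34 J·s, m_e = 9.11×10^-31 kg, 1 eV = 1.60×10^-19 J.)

E = 48.6 eV

For a 3D rectangular well E = (h²/8m_e)·Σ n_i²/L_i² = (6.63×10^-34)²/(8·9.11×10^-31) · [2²/(0.177 nm)² + 1²/(2.61 nm)² + 2²/(1.81 nm)²].
Evaluating gives E = 7.783×10^-18 J = 48.6 eV.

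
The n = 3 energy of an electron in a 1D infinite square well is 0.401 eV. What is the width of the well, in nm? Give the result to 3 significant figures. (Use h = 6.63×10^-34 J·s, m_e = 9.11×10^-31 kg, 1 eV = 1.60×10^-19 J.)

From E_n = n²h²/(8m_eL²), L = n·h/√(8m_eE_n).
E_3 = 0.401 eV = 6.416×10^-20 J, so L = 3·6.63×10^-34/√(8·9.11×10^-31·6.416×10^-20) = 2.91×10^-9 m = 2.91 nm.

L = 2.91 nm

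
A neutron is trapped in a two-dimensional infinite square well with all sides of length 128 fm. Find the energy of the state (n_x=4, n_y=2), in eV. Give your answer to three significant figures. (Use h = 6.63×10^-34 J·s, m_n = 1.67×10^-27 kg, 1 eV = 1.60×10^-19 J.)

For a 2D rectangular well E = (h²/8m_n)·Σ n_i²/L_i² = (6.63×10^-34)²/(8·1.67×10^-27) · [4²/(128 fm)² + 2²/(128 fm)²].
Evaluating gives E = 4.016×10^-14 J = 2.51×10^5 eV.

E = 2.51×10^5 eV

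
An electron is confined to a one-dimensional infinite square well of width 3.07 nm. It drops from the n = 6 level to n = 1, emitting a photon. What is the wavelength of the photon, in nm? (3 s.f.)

λ = 888 nm

E_1 = h²/(8m_eL²) = 6.392×10^-21 J, so ΔE = (6² − 1²)E_1 = 2.237×10^-19 J.
λ = hc/ΔE = (6.626×10^-34·2.998×10^8)/2.237×10^-19 = 8.88×10^-7 m = 888 nm.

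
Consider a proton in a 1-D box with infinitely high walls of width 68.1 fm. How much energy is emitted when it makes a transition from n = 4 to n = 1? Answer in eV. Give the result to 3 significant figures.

|ΔE| = 6.62×10^5 eV

E_1 = h²/(8m_pL²) = 7.073×10^-15 J.
|ΔE| = |4² − 1²|·E_1 = 15·7.073×10^-15 J = 1.061×10^-13 J = 6.62×10^5 eV.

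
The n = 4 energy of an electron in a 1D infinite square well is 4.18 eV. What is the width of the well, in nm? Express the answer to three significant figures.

L = 1.20 nm

From E_n = n²h²/(8m_eL²), L = n·h/√(8m_eE_n).
E_4 = 4.18 eV = 6.696×10^-19 J, so L = 4·6.626×10^-34/√(8·9.109×10^-31·6.696×10^-19) = 1.20×10^-9 m = 1.20 nm.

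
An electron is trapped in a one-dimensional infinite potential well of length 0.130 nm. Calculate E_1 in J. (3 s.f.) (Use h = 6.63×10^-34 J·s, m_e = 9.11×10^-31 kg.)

E_1 = 3.57×10^-18 J

For an infinite well E_n = n²h²/(8m_eL²), so E_1 = h²/(8m_eL²) = (6.63×10^-34)²/(8·9.11×10^-31·(1.30×10^-10 m)²) = 3.569×10^-18 J.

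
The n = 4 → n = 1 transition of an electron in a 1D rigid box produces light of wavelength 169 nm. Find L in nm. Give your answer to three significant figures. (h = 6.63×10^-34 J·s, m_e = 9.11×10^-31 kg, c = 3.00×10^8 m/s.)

L = 0.877 nm

The photon carries ΔE = hc/λ = 6.63×10^-34·3.00×10^8/1.69×10^-7 m = 1.177×10^-18 J.
Since ΔE = (4² − 1²)E_1, E_1 = 7.847×10^-20 J, and L = h/√(8m_eE_1) = 8.77×10^-10 m = 0.877 nm.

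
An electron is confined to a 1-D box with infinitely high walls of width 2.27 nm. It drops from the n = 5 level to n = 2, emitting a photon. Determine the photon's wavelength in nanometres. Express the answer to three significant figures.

E_1 = h²/(8m_eL²) = 1.169×10^-20 J, so ΔE = (5² − 2²)E_1 = 2.455×10^-19 J.
λ = hc/ΔE = (6.626×10^-34·2.998×10^8)/2.455×10^-19 = 8.09×10^-7 m = 809 nm.

λ = 809 nm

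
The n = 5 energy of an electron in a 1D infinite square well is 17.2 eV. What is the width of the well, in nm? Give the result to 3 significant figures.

L = 0.739 nm

From E_n = n²h²/(8m_eL²), L = n·h/√(8m_eE_n).
E_5 = 17.2 eV = 2.755×10^-18 J, so L = 5·6.626×10^-34/√(8·9.109×10^-31·2.755×10^-18) = 7.39×10^-10 m = 0.739 nm.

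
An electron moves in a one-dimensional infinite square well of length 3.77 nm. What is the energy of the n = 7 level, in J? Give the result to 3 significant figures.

For an infinite well E_n = n²h²/(8m_eL²), so E_1 = h²/(8m_eL²) = (6.626×10^-34)²/(8·9.109×10^-31·(3.77×10^-9 m)²) = 4.239×10^-21 J.
Then E_7 = 7²·E_1 = 49·4.239×10^-21 J = 2.08×10^-19 J.

E_7 = 2.08×10^-19 J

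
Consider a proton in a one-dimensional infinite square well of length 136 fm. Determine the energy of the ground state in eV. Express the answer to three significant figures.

For an infinite well E_n = n²h²/(8m_pL²), so E_1 = h²/(8m_pL²) = (6.626×10^-34)²/(8·1.673×10^-27·(1.36×10^-13 m)²) = 1.774×10^-15 J.
Converting, E_1 = 1.774×10^-15 J / (1.602×10^-19 J/eV) = 1.11×10^4 eV.

E_1 = 1.11×10^4 eV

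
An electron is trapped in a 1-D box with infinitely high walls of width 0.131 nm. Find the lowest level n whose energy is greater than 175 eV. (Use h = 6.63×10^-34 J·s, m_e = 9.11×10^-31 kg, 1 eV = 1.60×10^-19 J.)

E_1 = h²/(8m_eL²) = 3.515×10^-18 J = 21.97 eV.
Need n² > 175/21.97 = 7.965, i.e. n > 2.822.
The smallest integer satisfying this is n = 3.

n = 3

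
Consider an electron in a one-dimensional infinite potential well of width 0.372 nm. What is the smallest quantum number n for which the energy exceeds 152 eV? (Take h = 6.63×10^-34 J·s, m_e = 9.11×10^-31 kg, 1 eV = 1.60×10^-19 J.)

E_1 = h²/(8m_eL²) = 4.358×10^-19 J = 2.724 eV.
Need n² > 152/2.724 = 55.80, i.e. n > 7.470.
The smallest integer satisfying this is n = 8.

n = 8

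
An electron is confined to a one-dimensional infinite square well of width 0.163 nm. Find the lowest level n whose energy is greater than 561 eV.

n = 7

E_1 = h²/(8m_eL²) = 2.268×10^-18 J = 14.16 eV.
Need n² > 561/14.16 = 39.62, i.e. n > 6.294.
The smallest integer satisfying this is n = 7.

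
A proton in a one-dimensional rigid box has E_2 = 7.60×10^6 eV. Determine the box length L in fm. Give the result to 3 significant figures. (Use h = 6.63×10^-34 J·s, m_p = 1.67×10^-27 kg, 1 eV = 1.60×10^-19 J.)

L = 10.4 fm

From E_n = n²h²/(8m_pL²), L = n·h/√(8m_pE_n).
E_2 = 7.60×10^6 eV = 1.216×10^-12 J, so L = 2·6.63×10^-34/√(8·1.67×10^-27·1.216×10^-12) = 1.04×10^-14 m = 10.4 fm.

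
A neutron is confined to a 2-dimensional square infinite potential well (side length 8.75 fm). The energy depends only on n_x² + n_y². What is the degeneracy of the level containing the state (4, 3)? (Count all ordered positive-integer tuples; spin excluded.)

degeneracy = 2

The level has n_x² + n_y² = 25. The ordered positive-integer solutions are (3, 4), (4, 3).
That gives 2 states.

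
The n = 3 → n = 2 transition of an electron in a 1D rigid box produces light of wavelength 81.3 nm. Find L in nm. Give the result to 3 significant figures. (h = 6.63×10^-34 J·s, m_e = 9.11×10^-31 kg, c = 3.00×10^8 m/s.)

The photon carries ΔE = hc/λ = 6.63×10^-34·3.00×10^8/8.13×10^-8 m = 2.446×10^-18 J.
Since ΔE = (3² − 2²)E_1, E_1 = 4.892×10^-19 J, and L = h/√(8m_eE_1) = 3.51×10^-10 m = 0.351 nm.

L = 0.351 nm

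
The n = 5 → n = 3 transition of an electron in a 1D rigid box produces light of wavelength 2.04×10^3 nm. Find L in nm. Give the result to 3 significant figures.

The photon carries ΔE = hc/λ = 6.626×10^-34·2.998×10^8/2.04×10^-6 m = 9.738×10^-20 J.
Since ΔE = (5² − 3²)E_1, E_1 = 6.086×10^-21 J, and L = h/√(8m_eE_1) = 3.15×10^-9 m = 3.15 nm.

L = 3.15 nm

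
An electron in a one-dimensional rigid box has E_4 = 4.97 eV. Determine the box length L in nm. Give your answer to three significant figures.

From E_n = n²h²/(8m_eL²), L = n·h/√(8m_eE_n).
E_4 = 4.97 eV = 7.962×10^-19 J, so L = 4·6.626×10^-34/√(8·9.109×10^-31·7.962×10^-19) = 1.10×10^-9 m = 1.10 nm.

L = 1.10 nm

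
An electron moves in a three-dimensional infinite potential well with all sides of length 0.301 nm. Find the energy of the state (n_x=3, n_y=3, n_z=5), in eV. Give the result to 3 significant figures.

E = 178 eV

For a 3D rectangular well E = (h²/8m_e)·Σ n_i²/L_i² = (6.626×10^-34)²/(8·9.109×10^-31) · [3²/(0.301 nm)² + 3²/(0.301 nm)² + 5²/(0.301 nm)²].
Evaluating gives E = 2.859×10^-17 J = 178 eV.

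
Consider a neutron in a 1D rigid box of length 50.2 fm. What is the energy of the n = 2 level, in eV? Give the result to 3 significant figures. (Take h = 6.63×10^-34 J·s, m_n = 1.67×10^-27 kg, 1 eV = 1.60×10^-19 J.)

E_2 = 3.26×10^5 eV

For an infinite well E_n = n²h²/(8m_nL²), so E_1 = h²/(8m_nL²) = (6.63×10^-34)²/(8·1.67×10^-27·(5.02×10^-14 m)²) = 1.306×10^-14 J.
Then E_2 = 2²·E_1 = 4·1.306×10^-14 J = 5.224×10^-14 J.
Converting, E_2 = 5.224×10^-14 J / (1.60×10^-19 J/eV) = 3.26×10^5 eV.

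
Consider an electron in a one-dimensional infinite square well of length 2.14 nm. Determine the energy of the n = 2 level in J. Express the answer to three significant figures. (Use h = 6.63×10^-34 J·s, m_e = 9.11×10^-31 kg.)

E_2 = 5.27×10^-20 J

For an infinite well E_n = n²h²/(8m_eL²), so E_1 = h²/(8m_eL²) = (6.63×10^-34)²/(8·9.11×10^-31·(2.14×10^-9 m)²) = 1.317×10^-20 J.
Then E_2 = 2²·E_1 = 4·1.317×10^-20 J = 5.27×10^-20 J.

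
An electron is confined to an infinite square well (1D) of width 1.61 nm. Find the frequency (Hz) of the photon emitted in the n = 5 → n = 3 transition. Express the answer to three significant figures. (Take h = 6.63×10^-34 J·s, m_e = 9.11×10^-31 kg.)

E_1 = h²/(8m_eL²) = 2.327×10^-20 J and ΔE = (5² − 3²)E_1 = 3.723×10^-19 J.
f = ΔE/h = 3.723×10^-19/6.63×10^-34 = 5.62×10^14 Hz.

f = 5.62×10^14 Hz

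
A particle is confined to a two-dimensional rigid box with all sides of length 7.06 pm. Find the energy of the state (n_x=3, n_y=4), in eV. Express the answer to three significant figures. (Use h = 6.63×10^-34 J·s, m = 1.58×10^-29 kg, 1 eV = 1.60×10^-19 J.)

E = 1.09×10^4 eV

For a 2D rectangular well E = (h²/8m)·Σ n_i²/L_i² = (6.63×10^-34)²/(8·1.58×10^-29) · [3²/(7.06 pm)² + 4²/(7.06 pm)²].
Evaluating gives E = 1.744×10^-15 J = 1.09×10^4 eV.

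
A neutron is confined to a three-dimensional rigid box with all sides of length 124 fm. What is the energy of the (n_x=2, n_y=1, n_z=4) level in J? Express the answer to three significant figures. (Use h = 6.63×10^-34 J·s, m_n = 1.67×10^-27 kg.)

For a 3D rectangular well E = (h²/8m_n)·Σ n_i²/L_i² = (6.63×10^-34)²/(8·1.67×10^-27) · [2²/(124 fm)² + 1²/(124 fm)² + 4²/(124 fm)²].
Evaluating gives E = 4.49×10^-14 J.

E = 4.49×10^-14 J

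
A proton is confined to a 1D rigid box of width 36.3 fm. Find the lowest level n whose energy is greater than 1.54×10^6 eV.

E_1 = h²/(8m_pL²) = 2.489×10^-14 J = 1.554×10^5 eV.
Need n² > 1.54×10^6/1.554×10^5 = 9.910, i.e. n > 3.148.
The smallest integer satisfying this is n = 4.

n = 4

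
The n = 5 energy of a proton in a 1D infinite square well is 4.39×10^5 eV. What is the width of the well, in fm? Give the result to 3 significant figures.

From E_n = n²h²/(8m_pL²), L = n·h/√(8m_pE_n).
E_5 = 4.39×10^5 eV = 7.033×10^-14 J, so L = 5·6.626×10^-34/√(8·1.673×10^-27·7.033×10^-14) = 1.08×10^-13 m = 108 fm.

L = 108 fm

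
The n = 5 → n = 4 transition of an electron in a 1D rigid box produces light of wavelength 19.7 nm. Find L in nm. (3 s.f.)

The photon carries ΔE = hc/λ = 6.626×10^-34·2.998×10^8/1.97×10^-8 m = 1.008×10^-17 J.
Since ΔE = (5² − 4²)E_1, E_1 = 1.120×10^-18 J, and L = h/√(8m_eE_1) = 2.32×10^-10 m = 0.232 nm.

L = 0.232 nm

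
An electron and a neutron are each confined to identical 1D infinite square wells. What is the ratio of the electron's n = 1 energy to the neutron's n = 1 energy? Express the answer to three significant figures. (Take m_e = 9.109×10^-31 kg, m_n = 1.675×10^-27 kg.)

E_n ∝ 1/m at fixed n and L, so the ratio is m_n/m_e = 1.675×10^-27/9.109×10^-31 = 1.84×10^3.

1.84×10^3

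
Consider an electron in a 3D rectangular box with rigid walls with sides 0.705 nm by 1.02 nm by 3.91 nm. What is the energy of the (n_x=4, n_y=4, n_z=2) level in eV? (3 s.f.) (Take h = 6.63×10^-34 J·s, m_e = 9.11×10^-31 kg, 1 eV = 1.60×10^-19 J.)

For a 3D rectangular well E = (h²/8m_e)·Σ n_i²/L_i² = (6.63×10^-34)²/(8·9.11×10^-31) · [4²/(0.705 nm)² + 4²/(1.02 nm)² + 2²/(3.91 nm)²].
Evaluating gives E = 2.885×10^-18 J = 18.0 eV.

E = 18.0 eV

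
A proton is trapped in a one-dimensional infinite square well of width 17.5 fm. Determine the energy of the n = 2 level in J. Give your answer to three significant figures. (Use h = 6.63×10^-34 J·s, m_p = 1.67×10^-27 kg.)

For an infinite well E_n = n²h²/(8m_pL²), so E_1 = h²/(8m_pL²) = (6.63×10^-34)²/(8·1.67×10^-27·(1.75×10^-14 m)²) = 1.074×10^-13 J.
Then E_2 = 2²·E_1 = 4·1.074×10^-13 J = 4.30×10^-13 J.

E_2 = 4.30×10^-13 J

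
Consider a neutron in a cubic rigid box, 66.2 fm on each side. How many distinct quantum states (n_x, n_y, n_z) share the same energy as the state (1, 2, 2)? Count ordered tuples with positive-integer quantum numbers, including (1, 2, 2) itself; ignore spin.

The level has n_x² + n_y² + n_z² = 9. The ordered positive-integer solutions are (1, 2, 2), (2, 1, 2), (2, 2, 1).
That gives 3 states.

degeneracy = 3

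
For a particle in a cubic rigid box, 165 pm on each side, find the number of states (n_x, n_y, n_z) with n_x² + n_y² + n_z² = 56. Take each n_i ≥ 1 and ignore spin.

The level has n_x² + n_y² + n_z² = 56. The ordered positive-integer solutions are (2, 4, 6), (2, 6, 4), (4, 2, 6), (4, 6, 2), (6, 2, 4), (6, 4, 2).
That gives 6 states.

degeneracy = 6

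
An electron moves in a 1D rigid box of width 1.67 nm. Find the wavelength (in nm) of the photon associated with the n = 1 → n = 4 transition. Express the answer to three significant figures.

λ = 613 nm

E_1 = h²/(8m_eL²) = 2.160×10^-20 J, so ΔE = (4² − 1²)E_1 = 3.240×10^-19 J.
λ = hc/ΔE = (6.626×10^-34·2.998×10^8)/3.240×10^-19 = 6.13×10^-7 m = 613 nm.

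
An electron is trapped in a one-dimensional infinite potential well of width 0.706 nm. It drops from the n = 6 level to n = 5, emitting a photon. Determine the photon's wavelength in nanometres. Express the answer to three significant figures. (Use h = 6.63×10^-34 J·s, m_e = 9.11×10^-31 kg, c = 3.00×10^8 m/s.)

λ = 149 nm

E_1 = h²/(8m_eL²) = 1.210×10^-19 J, so ΔE = (6² − 5²)E_1 = 1.331×10^-18 J.
λ = hc/ΔE = (6.63×10^-34·3.00×10^8)/1.331×10^-18 = 1.49×10^-7 m = 149 nm.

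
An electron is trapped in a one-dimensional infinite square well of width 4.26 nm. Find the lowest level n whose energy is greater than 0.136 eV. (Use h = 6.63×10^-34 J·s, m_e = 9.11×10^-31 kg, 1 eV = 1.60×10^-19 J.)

n = 3

E_1 = h²/(8m_eL²) = 3.324×10^-21 J = 0.02078 eV.
Need n² > 0.136/0.02078 = 6.545, i.e. n > 2.558.
The smallest integer satisfying this is n = 3.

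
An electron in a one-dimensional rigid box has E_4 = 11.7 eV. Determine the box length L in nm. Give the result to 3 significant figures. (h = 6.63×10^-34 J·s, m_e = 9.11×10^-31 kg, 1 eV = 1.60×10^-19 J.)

From E_n = n²h²/(8m_eL²), L = n·h/√(8m_eE_n).
E_4 = 11.7 eV = 1.872×10^-18 J, so L = 4·6.63×10^-34/√(8·9.11×10^-31·1.872×10^-18) = 7.18×10^-10 m = 0.718 nm.

L = 0.718 nm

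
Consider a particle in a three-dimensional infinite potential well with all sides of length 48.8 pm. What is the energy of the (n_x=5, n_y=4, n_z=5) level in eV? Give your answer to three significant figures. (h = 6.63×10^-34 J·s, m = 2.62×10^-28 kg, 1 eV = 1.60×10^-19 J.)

E = 36.3 eV

For a 3D rectangular well E = (h²/8m)·Σ n_i²/L_i² = (6.63×10^-34)²/(8·2.62×10^-28) · [5²/(48.8 pm)² + 4²/(48.8 pm)² + 5²/(48.8 pm)²].
Evaluating gives E = 5.812×10^-18 J = 36.3 eV.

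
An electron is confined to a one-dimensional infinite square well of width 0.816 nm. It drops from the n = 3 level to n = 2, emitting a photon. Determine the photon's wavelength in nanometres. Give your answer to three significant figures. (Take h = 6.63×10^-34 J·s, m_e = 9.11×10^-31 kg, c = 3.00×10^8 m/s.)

λ = 439 nm

E_1 = h²/(8m_eL²) = 9.058×10^-20 J, so ΔE = (3² − 2²)E_1 = 4.529×10^-19 J.
λ = hc/ΔE = (6.63×10^-34·3.00×10^8)/4.529×10^-19 = 4.39×10^-7 m = 439 nm.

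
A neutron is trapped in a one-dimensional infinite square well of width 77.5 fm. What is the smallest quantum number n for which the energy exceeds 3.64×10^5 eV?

n = 4

E_1 = h²/(8m_nL²) = 5.455×10^-15 J = 3.405×10^4 eV.
Need n² > 3.64×10^5/3.405×10^4 = 10.69, i.e. n > 3.270.
The smallest integer satisfying this is n = 4.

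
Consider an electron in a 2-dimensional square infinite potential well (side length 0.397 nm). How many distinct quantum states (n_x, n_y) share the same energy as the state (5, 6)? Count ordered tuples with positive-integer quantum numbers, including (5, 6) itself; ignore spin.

degeneracy = 2

The level has n_x² + n_y² = 61. The ordered positive-integer solutions are (5, 6), (6, 5).
That gives 2 states.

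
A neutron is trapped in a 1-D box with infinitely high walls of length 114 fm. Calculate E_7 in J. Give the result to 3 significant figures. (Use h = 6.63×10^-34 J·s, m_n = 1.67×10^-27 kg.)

For an infinite well E_n = n²h²/(8m_nL²), so E_1 = h²/(8m_nL²) = (6.63×10^-34)²/(8·1.67×10^-27·(1.14×10^-13 m)²) = 2.532×10^-15 J.
Then E_7 = 7²·E_1 = 49·2.532×10^-15 J = 1.24×10^-13 J.

E_7 = 1.24×10^-13 J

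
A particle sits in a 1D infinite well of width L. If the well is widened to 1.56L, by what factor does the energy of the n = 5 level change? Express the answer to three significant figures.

E_n ∝ 1/L², so the energy scales by 1/1.56² = 0.411.

0.411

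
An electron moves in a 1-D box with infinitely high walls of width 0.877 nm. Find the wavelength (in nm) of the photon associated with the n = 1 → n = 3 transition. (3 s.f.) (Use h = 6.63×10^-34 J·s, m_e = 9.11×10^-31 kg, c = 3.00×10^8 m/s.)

λ = 317 nm

E_1 = h²/(8m_eL²) = 7.842×10^-20 J, so ΔE = (3² − 1²)E_1 = 6.274×10^-19 J.
λ = hc/ΔE = (6.63×10^-34·3.00×10^8)/6.274×10^-19 = 3.17×10^-7 m = 317 nm.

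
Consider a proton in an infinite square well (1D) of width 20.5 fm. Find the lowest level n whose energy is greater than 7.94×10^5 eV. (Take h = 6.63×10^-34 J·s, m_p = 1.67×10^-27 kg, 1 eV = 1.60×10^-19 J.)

n = 2

E_1 = h²/(8m_pL²) = 7.829×10^-14 J = 4.893×10^5 eV.
Need n² > 7.94×10^5/4.893×10^5 = 1.623, i.e. n > 1.274.
The smallest integer satisfying this is n = 2.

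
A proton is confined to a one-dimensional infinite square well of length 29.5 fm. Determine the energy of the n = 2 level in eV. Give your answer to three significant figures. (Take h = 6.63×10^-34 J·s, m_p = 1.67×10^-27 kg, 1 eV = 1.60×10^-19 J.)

For an infinite well E_n = n²h²/(8m_pL²), so E_1 = h²/(8m_pL²) = (6.63×10^-34)²/(8·1.67×10^-27·(2.95×10^-14 m)²) = 3.781×10^-14 J.
Then E_2 = 2²·E_1 = 4·3.781×10^-14 J = 1.512×10^-13 J.
Converting, E_2 = 1.512×10^-13 J / (1.60×10^-19 J/eV) = 9.45×10^5 eV.

E_2 = 9.45×10^5 eV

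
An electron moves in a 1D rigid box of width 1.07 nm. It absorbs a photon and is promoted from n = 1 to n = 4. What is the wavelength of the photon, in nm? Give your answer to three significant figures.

λ = 252 nm

E_1 = h²/(8m_eL²) = 5.262×10^-20 J, so ΔE = (4² − 1²)E_1 = 7.893×10^-19 J.
λ = hc/ΔE = (6.626×10^-34·2.998×10^8)/7.893×10^-19 = 2.52×10^-7 m = 252 nm.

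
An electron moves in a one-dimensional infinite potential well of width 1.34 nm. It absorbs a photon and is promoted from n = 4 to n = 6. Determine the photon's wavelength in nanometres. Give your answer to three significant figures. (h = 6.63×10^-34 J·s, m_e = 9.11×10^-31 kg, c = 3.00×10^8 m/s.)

λ = 296 nm

E_1 = h²/(8m_eL²) = 3.359×10^-20 J, so ΔE = (6² − 4²)E_1 = 6.718×10^-19 J.
λ = hc/ΔE = (6.63×10^-34·3.00×10^8)/6.718×10^-19 = 2.96×10^-7 m = 296 nm.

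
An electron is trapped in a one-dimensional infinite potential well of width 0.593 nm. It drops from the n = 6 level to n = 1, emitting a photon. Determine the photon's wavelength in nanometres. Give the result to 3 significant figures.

E_1 = h²/(8m_eL²) = 1.713×10^-19 J, so ΔE = (6² − 1²)E_1 = 5.996×10^-18 J.
λ = hc/ΔE = (6.626×10^-34·2.998×10^8)/5.996×10^-18 = 3.31×10^-8 m = 33.1 nm.

λ = 33.1 nm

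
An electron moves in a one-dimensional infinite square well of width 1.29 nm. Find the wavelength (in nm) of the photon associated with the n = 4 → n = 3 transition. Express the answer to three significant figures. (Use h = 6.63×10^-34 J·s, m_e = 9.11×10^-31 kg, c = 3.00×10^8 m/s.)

λ = 784 nm

E_1 = h²/(8m_eL²) = 3.624×10^-20 J, so ΔE = (4² − 3²)E_1 = 2.537×10^-19 J.
λ = hc/ΔE = (6.63×10^-34·3.00×10^8)/2.537×10^-19 = 7.84×10^-7 m = 784 nm.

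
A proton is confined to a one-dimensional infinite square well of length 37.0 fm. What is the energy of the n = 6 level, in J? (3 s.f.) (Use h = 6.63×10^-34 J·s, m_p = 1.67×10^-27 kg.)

E_6 = 8.65×10^-13 J

For an infinite well E_n = n²h²/(8m_pL²), so E_1 = h²/(8m_pL²) = (6.63×10^-34)²/(8·1.67×10^-27·(3.70×10^-14 m)²) = 2.403×10^-14 J.
Then E_6 = 6²·E_1 = 36·2.403×10^-14 J = 8.65×10^-13 J.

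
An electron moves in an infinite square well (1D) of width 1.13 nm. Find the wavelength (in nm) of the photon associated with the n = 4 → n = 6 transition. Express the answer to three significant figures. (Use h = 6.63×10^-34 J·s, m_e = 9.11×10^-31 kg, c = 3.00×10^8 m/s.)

E_1 = h²/(8m_eL²) = 4.723×10^-20 J, so ΔE = (6² − 4²)E_1 = 9.446×10^-19 J.
λ = hc/ΔE = (6.63×10^-34·3.00×10^8)/9.446×10^-19 = 2.11×10^-7 m = 211 nm.

λ = 211 nm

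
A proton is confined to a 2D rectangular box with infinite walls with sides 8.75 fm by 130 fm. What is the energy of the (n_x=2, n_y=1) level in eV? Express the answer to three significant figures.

E = 1.07×10^7 eV

For a 2D rectangular well E = (h²/8m_p)·Σ n_i²/L_i² = (6.626×10^-34)²/(8·1.673×10^-27) · [2²/(8.75 fm)² + 1²/(130 fm)²].
Evaluating gives E = 1.716×10^-12 J = 1.07×10^7 eV.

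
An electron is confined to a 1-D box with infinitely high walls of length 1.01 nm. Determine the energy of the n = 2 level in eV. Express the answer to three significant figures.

E_2 = 1.47 eV

For an infinite well E_n = n²h²/(8m_eL²), so E_1 = h²/(8m_eL²) = (6.626×10^-34)²/(8·9.109×10^-31·(1.01×10^-9 m)²) = 5.906×10^-20 J.
Then E_2 = 2²·E_1 = 4·5.906×10^-20 J = 2.362×10^-19 J.
Converting, E_2 = 2.362×10^-19 J / (1.602×10^-19 J/eV) = 1.47 eV.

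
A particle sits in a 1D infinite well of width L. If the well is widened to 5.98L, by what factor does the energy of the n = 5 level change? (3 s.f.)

0.0280

E_n ∝ 1/L², so the energy scales by 1/5.98² = 0.0280.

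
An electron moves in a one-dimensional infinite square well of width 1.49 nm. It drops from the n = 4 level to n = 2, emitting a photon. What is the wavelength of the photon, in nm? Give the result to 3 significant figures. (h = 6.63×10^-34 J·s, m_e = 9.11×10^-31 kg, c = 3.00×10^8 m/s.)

E_1 = h²/(8m_eL²) = 2.717×10^-20 J, so ΔE = (4² − 2²)E_1 = 3.260×10^-19 J.
λ = hc/ΔE = (6.63×10^-34·3.00×10^8)/3.260×10^-19 = 6.10×10^-7 m = 610 nm.

λ = 610 nm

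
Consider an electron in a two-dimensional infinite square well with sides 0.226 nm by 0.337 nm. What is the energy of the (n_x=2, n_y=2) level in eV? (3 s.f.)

For a 2D rectangular well E = (h²/8m_e)·Σ n_i²/L_i² = (6.626×10^-34)²/(8·9.109×10^-31) · [2²/(0.226 nm)² + 2²/(0.337 nm)²].
Evaluating gives E = 6.840×10^-18 J = 42.7 eV.

E = 42.7 eV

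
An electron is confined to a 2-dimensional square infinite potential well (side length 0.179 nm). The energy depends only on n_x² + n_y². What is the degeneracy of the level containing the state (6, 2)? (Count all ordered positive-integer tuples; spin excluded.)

degeneracy = 2

The level has n_x² + n_y² = 40. The ordered positive-integer solutions are (2, 6), (6, 2).
That gives 2 states.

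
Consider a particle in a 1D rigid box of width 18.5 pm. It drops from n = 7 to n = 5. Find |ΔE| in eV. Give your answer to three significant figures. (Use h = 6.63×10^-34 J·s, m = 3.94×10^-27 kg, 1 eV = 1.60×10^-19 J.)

E_1 = h²/(8mL²) = 4.075×10^-20 J.
|ΔE| = |7² − 5²|·E_1 = 24·4.075×10^-20 J = 9.780×10^-19 J = 6.11 eV.

|ΔE| = 6.11 eV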